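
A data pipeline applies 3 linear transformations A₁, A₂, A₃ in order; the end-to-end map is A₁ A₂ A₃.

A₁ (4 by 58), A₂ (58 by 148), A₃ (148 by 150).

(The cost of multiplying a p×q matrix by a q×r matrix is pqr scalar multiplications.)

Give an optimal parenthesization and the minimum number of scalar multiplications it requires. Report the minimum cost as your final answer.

(A₁ (A₂ A₃)): cost 1322400.
((A₁ A₂) A₃): cost 123136.
Optimal: ((A₁ A₂) A₃) with cost 123136.

123136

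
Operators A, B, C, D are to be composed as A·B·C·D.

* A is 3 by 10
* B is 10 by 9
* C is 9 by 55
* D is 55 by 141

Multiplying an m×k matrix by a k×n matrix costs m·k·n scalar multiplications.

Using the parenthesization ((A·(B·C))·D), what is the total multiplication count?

(B·C): 10×9 by 9×55 → 10×55, cost 10·9·55 = 4950
(A·(B·C)): 3×10 by 10×55 → 3×55, cost 3·10·55 = 1650; cumulative 6600
((A·(B·C))·D): 3×55 by 55×141 → 3×141, cost 3·55·141 = 23265; cumulative 29865
Total: 29865 scalar multiplications.

29865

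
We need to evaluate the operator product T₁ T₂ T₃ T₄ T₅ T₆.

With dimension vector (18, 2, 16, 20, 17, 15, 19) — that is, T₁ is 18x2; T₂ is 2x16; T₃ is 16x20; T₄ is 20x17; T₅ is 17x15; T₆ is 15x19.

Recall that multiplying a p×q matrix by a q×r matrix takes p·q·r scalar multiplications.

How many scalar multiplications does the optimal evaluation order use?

3084

Adjacent pairs: T₁T₂ = 18·2·16 = 576; T₂T₃ = 2·16·20 = 640; T₃T₄ = 16·20·17 = 5440; T₄T₅ = 20·17·15 = 5100; T₅T₆ = 17·15·19 = 4845.
Length 3: T₁..T₃: k=1: 0+640+18·2·20=1360; k=2: 576+0+18·16·20=6336 → min 1360 | T₂..T₄: k=2: 0+5440+2·16·17=5984; k=3: 640+0+2·20·17=1320 → min 1320 | T₃..T₅: k=3: 0+5100+16·20·15=9900; k=4: 5440+0+16·17·15=9520 → min 9520 | T₄..T₆: k=4: 0+4845+20·17·19=11305; k=5: 5100+0+20·15·19=10800 → min 10800.
Length 4: T₁..T₄: k=1: 0+1320+18·2·17=1932; k=2: 576+5440+18·16·17=10912; k=3: 1360+0+18·20·17=7480 → min 1932 | T₂..T₅: k=2: 0+9520+2·16·15=10000; k=3: 640+5100+2·20·15=6340; k=4: 1320+0+2·17·15=1830 → min 1830 | T₃..T₆: k=3: 0+10800+16·20·19=16880; k=4: 5440+4845+16·17·19=15453; k=5: 9520+0+16·15·19=14080 → min 14080.
Length 5: T₁..T₅: k=1: 0+1830+18·2·15=2370; k=2: 576+9520+18·16·15=14416; k=3: 1360+5100+18·20·15=11860; k=4: 1932+0+18·17·15=6522 → min 2370 | T₂..T₆: k=2: 0+14080+2·16·19=14688; k=3: 640+10800+2·20·19=12200; k=4: 1320+4845+2·17·19=6811; k=5: 1830+0+2·15·19=2400 → min 2400.
Length 6: T₁..T₆: k=1: 0+2400+18·2·19=3084; k=2: 576+14080+18·16·19=20128; k=3: 1360+10800+18·20·19=19000; k=4: 1932+4845+18·17·19=12591; k=5: 2370+0+18·15·19=7500 → min 3084.
Optimal order: (T₁ ((((T₂ T₃) T₄) T₅) T₆)) with cost 3084.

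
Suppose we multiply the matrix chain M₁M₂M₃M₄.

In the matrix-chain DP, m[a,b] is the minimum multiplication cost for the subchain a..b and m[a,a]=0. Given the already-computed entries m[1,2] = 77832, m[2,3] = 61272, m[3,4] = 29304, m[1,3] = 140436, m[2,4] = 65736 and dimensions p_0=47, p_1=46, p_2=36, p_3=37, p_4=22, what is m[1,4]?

m[1,4] = min over k∈[1,3] of m[1,k]+m[k+1,4]+p_{0}·p_k·p_{4}.
k=1: 0 + 65736 + 47·46·22 = 113300; k=2: 77832 + 29304 + 47·36·22 = 144360; k=3: 140436 + 0 + 47·37·22 = 178694.
Minimum: 113300 at k=1.

113300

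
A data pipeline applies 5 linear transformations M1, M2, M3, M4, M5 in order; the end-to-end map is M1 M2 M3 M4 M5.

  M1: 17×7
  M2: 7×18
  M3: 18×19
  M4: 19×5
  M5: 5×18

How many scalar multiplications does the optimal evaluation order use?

Adjacent pairs: M1M2 = 17·7·18 = 2142; M2M3 = 7·18·19 = 2394; M3M4 = 18·19·5 = 1710; M4M5 = 19·5·18 = 1710.
Length 3: M1..M3: k=1: 0+2394+17·7·19=4655; k=2: 2142+0+17·18·19=7956 → min 4655 | M2..M4: k=2: 0+1710+7·18·5=2340; k=3: 2394+0+7·19·5=3059 → min 2340 | M3..M5: k=3: 0+1710+18·19·18=7866; k=4: 1710+0+18·5·18=3330 → min 3330.
Length 4: M1..M4: k=1: 0+2340+17·7·5=2935; k=2: 2142+1710+17·18·5=5382; k=3: 4655+0+17·19·5=6270 → min 2935 | M2..M5: k=2: 0+3330+7·18·18=5598; k=3: 2394+1710+7·19·18=6498; k=4: 2340+0+7·5·18=2970 → min 2970.
Length 5: M1..M5: k=1: 0+2970+17·7·18=5112; k=2: 2142+3330+17·18·18=10980; k=3: 4655+1710+17·19·18=12179; k=4: 2935+0+17·5·18=4465 → min 4465.
Optimal order: ((M1 (M2 (M3 M4))) M5) with cost 4465.

4465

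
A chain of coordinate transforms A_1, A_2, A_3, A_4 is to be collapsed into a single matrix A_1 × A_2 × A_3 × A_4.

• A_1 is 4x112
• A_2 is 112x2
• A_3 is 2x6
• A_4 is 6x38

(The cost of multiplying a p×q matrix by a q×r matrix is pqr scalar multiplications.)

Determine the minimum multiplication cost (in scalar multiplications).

1656

Adjacent pairs: A_1A_2 = 4·112·2 = 896; A_2A_3 = 112·2·6 = 1344; A_3A_4 = 2·6·38 = 456.
Length 3: A_1..A_3: k=1: 0+1344+4·112·6=4032; k=2: 896+0+4·2·6=944 → min 944 | A_2..A_4: k=2: 0+456+112·2·38=8968; k=3: 1344+0+112·6·38=26880 → min 8968.
Length 4: A_1..A_4: k=1: 0+8968+4·112·38=25992; k=2: 896+456+4·2·38=1656; k=3: 944+0+4·6·38=1856 → min 1656.
Optimal order: ((A_1 × A_2) × (A_3 × A_4)) with cost 1656.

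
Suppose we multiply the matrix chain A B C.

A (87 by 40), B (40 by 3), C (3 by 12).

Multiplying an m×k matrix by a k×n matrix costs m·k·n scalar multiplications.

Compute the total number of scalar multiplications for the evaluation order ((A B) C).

13572

(A B): 87×40 by 40×3 → 87×3, cost 87·40·3 = 10440
((A B) C): 87×3 by 3×12 → 87×12, cost 87·3·12 = 3132; cumulative 13572
Total: 13572 scalar multiplications.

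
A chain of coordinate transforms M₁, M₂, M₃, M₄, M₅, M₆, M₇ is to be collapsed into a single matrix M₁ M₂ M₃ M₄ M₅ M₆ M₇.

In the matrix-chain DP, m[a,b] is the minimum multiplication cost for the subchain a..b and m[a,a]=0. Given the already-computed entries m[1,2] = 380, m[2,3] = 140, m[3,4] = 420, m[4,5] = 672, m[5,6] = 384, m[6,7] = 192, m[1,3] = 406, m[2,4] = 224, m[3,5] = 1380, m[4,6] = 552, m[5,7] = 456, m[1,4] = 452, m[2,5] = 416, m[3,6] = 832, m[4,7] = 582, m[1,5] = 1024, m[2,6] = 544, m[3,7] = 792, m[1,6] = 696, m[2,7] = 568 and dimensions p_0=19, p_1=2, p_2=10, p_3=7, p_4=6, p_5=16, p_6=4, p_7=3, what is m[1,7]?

m[1,7] = min over k∈[1,6] of m[1,k]+m[k+1,7]+p_{0}·p_k·p_{7}.
k=1: 0 + 568 + 19·2·3 = 682; k=2: 380 + 792 + 19·10·3 = 1742; k=3: 406 + 582 + 19·7·3 = 1387; k=4: 452 + 456 + 19·6·3 = 1250; k=5: 1024 + 192 + 19·16·3 = 2128; k=6: 696 + 0 + 19·4·3 = 924.
Minimum: 682 at k=1.

682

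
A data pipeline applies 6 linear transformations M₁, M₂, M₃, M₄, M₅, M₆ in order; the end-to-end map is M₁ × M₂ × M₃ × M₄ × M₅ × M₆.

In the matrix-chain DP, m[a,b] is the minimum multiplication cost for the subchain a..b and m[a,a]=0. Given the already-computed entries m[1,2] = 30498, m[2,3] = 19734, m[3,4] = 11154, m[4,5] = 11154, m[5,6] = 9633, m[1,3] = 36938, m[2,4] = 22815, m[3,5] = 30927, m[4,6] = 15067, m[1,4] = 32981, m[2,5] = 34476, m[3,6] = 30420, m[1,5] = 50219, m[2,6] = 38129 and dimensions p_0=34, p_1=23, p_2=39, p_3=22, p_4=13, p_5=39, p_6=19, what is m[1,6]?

m[1,6] = min over k∈[1,5] of m[1,k]+m[k+1,6]+p_{0}·p_k·p_{6}.
k=1: 0 + 38129 + 34·23·19 = 52987; k=2: 30498 + 30420 + 34·39·19 = 86112; k=3: 36938 + 15067 + 34·22·19 = 66217; k=4: 32981 + 9633 + 34·13·19 = 51012; k=5: 50219 + 0 + 34·39·19 = 75413.
Minimum: 51012 at k=4.

51012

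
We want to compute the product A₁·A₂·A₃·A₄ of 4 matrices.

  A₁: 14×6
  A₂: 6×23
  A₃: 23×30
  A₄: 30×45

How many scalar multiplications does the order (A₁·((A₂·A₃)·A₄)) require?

(A₂·A₃): 6×23 by 23×30 → 6×30, cost 6·23·30 = 4140
((A₂·A₃)·A₄): 6×30 by 30×45 → 6×45, cost 6·30·45 = 8100; cumulative 12240
(A₁·((A₂·A₃)·A₄)): 14×6 by 6×45 → 14×45, cost 14·6·45 = 3780; cumulative 16020
Total: 16020 scalar multiplications.

16020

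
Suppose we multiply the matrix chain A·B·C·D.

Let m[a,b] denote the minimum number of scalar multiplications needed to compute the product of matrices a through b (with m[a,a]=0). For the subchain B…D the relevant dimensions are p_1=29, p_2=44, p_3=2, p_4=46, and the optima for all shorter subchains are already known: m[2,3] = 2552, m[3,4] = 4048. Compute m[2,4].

5220

m[2,4] = min over k∈[2,3] of m[2,k]+m[k+1,4]+p_{1}·p_k·p_{4}.
k=2: 0 + 4048 + 29·44·46 = 62744; k=3: 2552 + 0 + 29·2·46 = 5220.
Minimum: 5220 at k=3.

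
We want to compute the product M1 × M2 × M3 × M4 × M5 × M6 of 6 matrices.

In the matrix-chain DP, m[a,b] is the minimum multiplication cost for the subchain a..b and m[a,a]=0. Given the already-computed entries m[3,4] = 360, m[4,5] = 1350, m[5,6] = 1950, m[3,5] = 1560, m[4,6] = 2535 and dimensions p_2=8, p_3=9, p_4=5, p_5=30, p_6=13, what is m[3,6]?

2830

m[3,6] = min over k∈[3,5] of m[3,k]+m[k+1,6]+p_{2}·p_k·p_{6}.
k=3: 0 + 2535 + 8·9·13 = 3471; k=4: 360 + 1950 + 8·5·13 = 2830; k=5: 1560 + 0 + 8·30·13 = 4680.
Minimum: 2830 at k=4.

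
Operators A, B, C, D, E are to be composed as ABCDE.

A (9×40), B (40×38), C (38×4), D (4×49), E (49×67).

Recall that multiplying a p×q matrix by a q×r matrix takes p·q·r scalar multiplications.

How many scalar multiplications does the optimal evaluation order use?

Adjacent pairs: AB = 9·40·38 = 13680; BC = 40·38·4 = 6080; CD = 38·4·49 = 7448; DE = 4·49·67 = 13132.
Length 3: A..C: k=1: 0+6080+9·40·4=7520; k=2: 13680+0+9·38·4=15048 → min 7520 | B..D: k=2: 0+7448+40·38·49=81928; k=3: 6080+0+40·4·49=13920 → min 13920 | C..E: k=3: 0+13132+38·4·67=23316; k=4: 7448+0+38·49·67=132202 → min 23316.
Length 4: A..D: k=1: 0+13920+9·40·49=31560; k=2: 13680+7448+9·38·49=37886; k=3: 7520+0+9·4·49=9284 → min 9284 | B..E: k=2: 0+23316+40·38·67=125156; k=3: 6080+13132+40·4·67=29932; k=4: 13920+0+40·49·67=145240 → min 29932.
Length 5: A..E: k=1: 0+29932+9·40·67=54052; k=2: 13680+23316+9·38·67=59910; k=3: 7520+13132+9·4·67=23064; k=4: 9284+0+9·49·67=38831 → min 23064.
Optimal order: ((A(BC))(DE)) with cost 23064.

23064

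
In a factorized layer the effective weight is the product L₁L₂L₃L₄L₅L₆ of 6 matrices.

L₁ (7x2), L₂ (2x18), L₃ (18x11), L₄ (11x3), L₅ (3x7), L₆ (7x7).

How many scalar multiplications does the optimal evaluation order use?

700

Adjacent pairs: L₁L₂ = 7·2·18 = 252; L₂L₃ = 2·18·11 = 396; L₃L₄ = 18·11·3 = 594; L₄L₅ = 11·3·7 = 231; L₅L₆ = 3·7·7 = 147.
Length 3: L₁..L₃: k=1: 0+396+7·2·11=550; k=2: 252+0+7·18·11=1638 → min 550 | L₂..L₄: k=2: 0+594+2·18·3=702; k=3: 396+0+2·11·3=462 → min 462 | L₃..L₅: k=3: 0+231+18·11·7=1617; k=4: 594+0+18·3·7=972 → min 972 | L₄..L₆: k=4: 0+147+11·3·7=378; k=5: 231+0+11·7·7=770 → min 378.
Length 4: L₁..L₄: k=1: 0+462+7·2·3=504; k=2: 252+594+7·18·3=1224; k=3: 550+0+7·11·3=781 → min 504 | L₂..L₅: k=2: 0+972+2·18·7=1224; k=3: 396+231+2·11·7=781; k=4: 462+0+2·3·7=504 → min 504 | L₃..L₆: k=3: 0+378+18·11·7=1764; k=4: 594+147+18·3·7=1119; k=5: 972+0+18·7·7=1854 → min 1119.
Length 5: L₁..L₅: k=1: 0+504+7·2·7=602; k=2: 252+972+7·18·7=2106; k=3: 550+231+7·11·7=1320; k=4: 504+0+7·3·7=651 → min 602 | L₂..L₆: k=2: 0+1119+2·18·7=1371; k=3: 396+378+2·11·7=928; k=4: 462+147+2·3·7=651; k=5: 504+0+2·7·7=602 → min 602.
Length 6: L₁..L₆: k=1: 0+602+7·2·7=700; k=2: 252+1119+7·18·7=2253; k=3: 550+378+7·11·7=1467; k=4: 504+147+7·3·7=798; k=5: 602+0+7·7·7=945 → min 700.
Optimal order: (L₁((((L₂L₃)L₄)L₅)L₆)) with cost 700.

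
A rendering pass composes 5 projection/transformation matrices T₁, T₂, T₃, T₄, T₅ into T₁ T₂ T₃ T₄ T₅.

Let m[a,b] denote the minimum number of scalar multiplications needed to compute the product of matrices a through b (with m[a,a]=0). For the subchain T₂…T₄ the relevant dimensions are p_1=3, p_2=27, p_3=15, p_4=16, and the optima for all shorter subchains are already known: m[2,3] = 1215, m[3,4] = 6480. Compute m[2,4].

1935

m[2,4] = min over k∈[2,3] of m[2,k]+m[k+1,4]+p_{1}·p_k·p_{4}.
k=2: 0 + 6480 + 3·27·16 = 7776; k=3: 1215 + 0 + 3·15·16 = 1935.
Minimum: 1935 at k=3.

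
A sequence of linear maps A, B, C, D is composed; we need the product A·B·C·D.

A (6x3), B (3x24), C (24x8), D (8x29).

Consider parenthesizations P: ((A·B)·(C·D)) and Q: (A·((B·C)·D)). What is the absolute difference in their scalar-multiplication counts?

8382

Order P = ((A·B)·(C·D)): (A·B): 6×3 by 3×24 → 6×24, cost 6·3·24 = 432; (C·D): 24×8 by 8×29 → 24×29, cost 24·8·29 = 5568; ((A·B)·(C·D)): 6×24 by 24×29 → 6×29, cost 6·24·29 = 4176; cumulative 10176. Total 10176.
Order Q = (A·((B·C)·D)): (B·C): 3×24 by 24×8 → 3×8, cost 3·24·8 = 576; ((B·C)·D): 3×8 by 8×29 → 3×29, cost 3·8·29 = 696; cumulative 1272; (A·((B·C)·D)): 6×3 by 3×29 → 6×29, cost 6·3·29 = 522; cumulative 1794. Total 1794.
Difference: |10176 − 1794| = 8382.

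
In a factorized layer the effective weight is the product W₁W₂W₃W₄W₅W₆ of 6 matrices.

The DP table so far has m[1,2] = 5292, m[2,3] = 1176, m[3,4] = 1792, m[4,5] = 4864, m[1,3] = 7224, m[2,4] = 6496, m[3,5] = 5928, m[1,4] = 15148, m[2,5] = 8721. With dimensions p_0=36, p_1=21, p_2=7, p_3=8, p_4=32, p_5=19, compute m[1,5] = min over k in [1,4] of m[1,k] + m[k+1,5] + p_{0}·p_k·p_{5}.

16008

m[1,5] = min over k∈[1,4] of m[1,k]+m[k+1,5]+p_{0}·p_k·p_{5}.
k=1: 0 + 8721 + 36·21·19 = 23085; k=2: 5292 + 5928 + 36·7·19 = 16008; k=3: 7224 + 4864 + 36·8·19 = 17560; k=4: 15148 + 0 + 36·32·19 = 37036.
Minimum: 16008 at k=2.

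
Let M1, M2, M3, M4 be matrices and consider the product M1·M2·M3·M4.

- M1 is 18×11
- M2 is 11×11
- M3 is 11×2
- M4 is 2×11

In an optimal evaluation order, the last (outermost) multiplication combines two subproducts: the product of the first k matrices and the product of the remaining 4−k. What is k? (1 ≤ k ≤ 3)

3

Adjacent pairs: M1M2 = 18·11·11 = 2178; M2M3 = 11·11·2 = 242; M3M4 = 11·2·11 = 242.
Length 3: M1..M3: k=1: 0+242+18·11·2=638; k=2: 2178+0+18·11·2=2574 → min 638 | M2..M4: k=2: 0+242+11·11·11=1573; k=3: 242+0+11·2·11=484 → min 484.
Top-level splits: k=1: (M1..M1)·(M2..M4) → 0+484+18·11·11 = 2662; k=2: (M1..M2)·(M3..M4) → 2178+242+18·11·11 = 4598; k=3: (M1..M3)·(M4..M4) → 638+0+18·2·11 = 1034.
Best split is after M3, i.e. k = 3.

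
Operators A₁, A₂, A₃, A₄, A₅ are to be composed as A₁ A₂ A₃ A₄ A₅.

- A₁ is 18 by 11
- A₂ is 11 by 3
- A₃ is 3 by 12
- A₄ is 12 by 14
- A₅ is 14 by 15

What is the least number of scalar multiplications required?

Adjacent pairs: A₁A₂ = 18·11·3 = 594; A₂A₃ = 11·3·12 = 396; A₃A₄ = 3·12·14 = 504; A₄A₅ = 12·14·15 = 2520.
Length 3: A₁..A₃: k=1: 0+396+18·11·12=2772; k=2: 594+0+18·3·12=1242 → min 1242 | A₂..A₄: k=2: 0+504+11·3·14=966; k=3: 396+0+11·12·14=2244 → min 966 | A₃..A₅: k=3: 0+2520+3·12·15=3060; k=4: 504+0+3·14·15=1134 → min 1134.
Length 4: A₁..A₄: k=1: 0+966+18·11·14=3738; k=2: 594+504+18·3·14=1854; k=3: 1242+0+18·12·14=4266 → min 1854 | A₂..A₅: k=2: 0+1134+11·3·15=1629; k=3: 396+2520+11·12·15=4896; k=4: 966+0+11·14·15=3276 → min 1629.
Length 5: A₁..A₅: k=1: 0+1629+18·11·15=4599; k=2: 594+1134+18·3·15=2538; k=3: 1242+2520+18·12·15=7002; k=4: 1854+0+18·14·15=5634 → min 2538.
Optimal order: ((A₁ A₂) ((A₃ A₄) A₅)) with cost 2538.

2538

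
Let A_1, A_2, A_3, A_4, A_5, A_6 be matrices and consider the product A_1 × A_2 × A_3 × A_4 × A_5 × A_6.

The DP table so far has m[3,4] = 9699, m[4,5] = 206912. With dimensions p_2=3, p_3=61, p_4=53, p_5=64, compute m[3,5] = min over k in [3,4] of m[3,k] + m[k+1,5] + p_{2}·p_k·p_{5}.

m[3,5] = min over k∈[3,4] of m[3,k]+m[k+1,5]+p_{2}·p_k·p_{5}.
k=3: 0 + 206912 + 3·61·64 = 218624; k=4: 9699 + 0 + 3·53·64 = 19875.
Minimum: 19875 at k=4.

19875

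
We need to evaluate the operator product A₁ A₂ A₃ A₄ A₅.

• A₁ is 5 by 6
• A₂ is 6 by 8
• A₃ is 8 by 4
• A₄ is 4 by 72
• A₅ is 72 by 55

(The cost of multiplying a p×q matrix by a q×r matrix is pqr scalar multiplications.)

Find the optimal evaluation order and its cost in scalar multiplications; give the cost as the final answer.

Adjacent pairs: A₁A₂ = 5·6·8 = 240; A₂A₃ = 6·8·4 = 192; A₃A₄ = 8·4·72 = 2304; A₄A₅ = 4·72·55 = 15840.
Length 3: A₁..A₃: k=1: 0+192+5·6·4=312; k=2: 240+0+5·8·4=400 → min 312 | A₂..A₄: k=2: 0+2304+6·8·72=5760; k=3: 192+0+6·4·72=1920 → min 1920 | A₃..A₅: k=3: 0+15840+8·4·55=17600; k=4: 2304+0+8·72·55=33984 → min 17600.
Length 4: A₁..A₄: k=1: 0+1920+5·6·72=4080; k=2: 240+2304+5·8·72=5424; k=3: 312+0+5·4·72=1752 → min 1752 | A₂..A₅: k=2: 0+17600+6·8·55=20240; k=3: 192+15840+6·4·55=17352; k=4: 1920+0+6·72·55=25680 → min 17352.
Length 5: A₁..A₅: k=1: 0+17352+5·6·55=19002; k=2: 240+17600+5·8·55=20040; k=3: 312+15840+5·4·55=17252; k=4: 1752+0+5·72·55=21552 → min 17252.
Optimal parenthesization: ((A₁ (A₂ A₃)) (A₄ A₅)) with cost 17252.

17252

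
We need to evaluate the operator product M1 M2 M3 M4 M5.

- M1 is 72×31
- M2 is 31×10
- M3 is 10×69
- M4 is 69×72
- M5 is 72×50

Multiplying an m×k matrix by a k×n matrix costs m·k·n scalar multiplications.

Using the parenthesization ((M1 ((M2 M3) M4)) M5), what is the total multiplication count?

(M2 M3): 31×10 by 10×69 → 31×69, cost 31·10·69 = 21390
((M2 M3) M4): 31×69 by 69×72 → 31×72, cost 31·69·72 = 154008; cumulative 175398
(M1 ((M2 M3) M4)): 72×31 by 31×72 → 72×72, cost 72·31·72 = 160704; cumulative 336102
((M1 ((M2 M3) M4)) M5): 72×72 by 72×50 → 72×50, cost 72·72·50 = 259200; cumulative 595302
Total: 595302 scalar multiplications.

595302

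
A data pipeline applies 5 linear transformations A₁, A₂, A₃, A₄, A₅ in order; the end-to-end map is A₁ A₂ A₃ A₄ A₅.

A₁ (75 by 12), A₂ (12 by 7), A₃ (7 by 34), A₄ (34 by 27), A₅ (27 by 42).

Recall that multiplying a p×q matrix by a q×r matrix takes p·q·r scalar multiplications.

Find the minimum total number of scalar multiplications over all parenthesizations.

Adjacent pairs: A₁A₂ = 75·12·7 = 6300; A₂A₃ = 12·7·34 = 2856; A₃A₄ = 7·34·27 = 6426; A₄A₅ = 34·27·42 = 38556.
Length 3: A₁..A₃: k=1: 0+2856+75·12·34=33456; k=2: 6300+0+75·7·34=24150 → min 24150 | A₂..A₄: k=2: 0+6426+12·7·27=8694; k=3: 2856+0+12·34·27=13872 → min 8694 | A₃..A₅: k=3: 0+38556+7·34·42=48552; k=4: 6426+0+7·27·42=14364 → min 14364.
Length 4: A₁..A₄: k=1: 0+8694+75·12·27=32994; k=2: 6300+6426+75·7·27=26901; k=3: 24150+0+75·34·27=93000 → min 26901 | A₂..A₅: k=2: 0+14364+12·7·42=17892; k=3: 2856+38556+12·34·42=58548; k=4: 8694+0+12·27·42=22302 → min 17892.
Length 5: A₁..A₅: k=1: 0+17892+75·12·42=55692; k=2: 6300+14364+75·7·42=42714; k=3: 24150+38556+75·34·42=169806; k=4: 26901+0+75·27·42=111951 → min 42714.
Optimal order: ((A₁ A₂) ((A₃ A₄) A₅)) with cost 42714.

42714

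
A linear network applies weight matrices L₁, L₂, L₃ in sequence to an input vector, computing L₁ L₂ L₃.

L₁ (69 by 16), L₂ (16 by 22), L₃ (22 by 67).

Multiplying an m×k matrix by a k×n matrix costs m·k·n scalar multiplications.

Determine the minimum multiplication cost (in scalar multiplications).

Order (L₁ (L₂ L₃)): (L₂ L₃): 16×22 by 22×67 → 16×67, cost 16·22·67 = 23584; (L₁ (L₂ L₃)): 69×16 by 16×67 → 69×67, cost 69·16·67 = 73968; cumulative 97552. Total 97552.
Order ((L₁ L₂) L₃): (L₁ L₂): 69×16 by 16×22 → 69×22, cost 69·16·22 = 24288; ((L₁ L₂) L₃): 69×22 by 22×67 → 69×67, cost 69·22·67 = 101706; cumulative 125994. Total 125994.
Minimum: 97552.

97552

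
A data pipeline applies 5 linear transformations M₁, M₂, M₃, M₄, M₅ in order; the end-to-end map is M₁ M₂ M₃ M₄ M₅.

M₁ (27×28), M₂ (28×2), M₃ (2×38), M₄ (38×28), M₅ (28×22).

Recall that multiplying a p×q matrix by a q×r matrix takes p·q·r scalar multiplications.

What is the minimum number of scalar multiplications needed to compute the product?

Adjacent pairs: M₁M₂ = 27·28·2 = 1512; M₂M₃ = 28·2·38 = 2128; M₃M₄ = 2·38·28 = 2128; M₄M₅ = 38·28·22 = 23408.
Length 3: M₁..M₃: k=1: 0+2128+27·28·38=30856; k=2: 1512+0+27·2·38=3564 → min 3564 | M₂..M₄: k=2: 0+2128+28·2·28=3696; k=3: 2128+0+28·38·28=31920 → min 3696 | M₃..M₅: k=3: 0+23408+2·38·22=25080; k=4: 2128+0+2·28·22=3360 → min 3360.
Length 4: M₁..M₄: k=1: 0+3696+27·28·28=24864; k=2: 1512+2128+27·2·28=5152; k=3: 3564+0+27·38·28=32292 → min 5152 | M₂..M₅: k=2: 0+3360+28·2·22=4592; k=3: 2128+23408+28·38·22=48944; k=4: 3696+0+28·28·22=20944 → min 4592.
Length 5: M₁..M₅: k=1: 0+4592+27·28·22=21224; k=2: 1512+3360+27·2·22=6060; k=3: 3564+23408+27·38·22=49544; k=4: 5152+0+27·28·22=21784 → min 6060.
Optimal order: ((M₁ M₂) ((M₃ M₄) M₅)) with cost 6060.

6060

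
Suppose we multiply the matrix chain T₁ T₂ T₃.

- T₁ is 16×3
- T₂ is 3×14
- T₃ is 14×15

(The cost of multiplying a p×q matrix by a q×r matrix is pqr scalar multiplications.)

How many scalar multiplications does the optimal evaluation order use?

1350

Order (T₁ (T₂ T₃)): (T₂ T₃): 3×14 by 14×15 → 3×15, cost 3·14·15 = 630; (T₁ (T₂ T₃)): 16×3 by 3×15 → 16×15, cost 16·3·15 = 720; cumulative 1350. Total 1350.
Order ((T₁ T₂) T₃): (T₁ T₂): 16×3 by 3×14 → 16×14, cost 16·3·14 = 672; ((T₁ T₂) T₃): 16×14 by 14×15 → 16×15, cost 16·14·15 = 3360; cumulative 4032. Total 4032.
Minimum: 1350.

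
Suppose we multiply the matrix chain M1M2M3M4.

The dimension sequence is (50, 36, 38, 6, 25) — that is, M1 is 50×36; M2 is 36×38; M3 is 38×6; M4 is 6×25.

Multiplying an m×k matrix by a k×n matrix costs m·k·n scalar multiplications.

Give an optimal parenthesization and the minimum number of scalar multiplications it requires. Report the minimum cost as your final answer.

Adjacent pairs: M1M2 = 50·36·38 = 68400; M2M3 = 36·38·6 = 8208; M3M4 = 38·6·25 = 5700.
Length 3: M1..M3: k=1: 0+8208+50·36·6=19008; k=2: 68400+0+50·38·6=79800 → min 19008 | M2..M4: k=2: 0+5700+36·38·25=39900; k=3: 8208+0+36·6·25=13608 → min 13608.
Length 4: M1..M4: k=1: 0+13608+50·36·25=58608; k=2: 68400+5700+50·38·25=121600; k=3: 19008+0+50·6·25=26508 → min 26508.
Optimal parenthesization: ((M1(M2M3))M4) with cost 26508.

26508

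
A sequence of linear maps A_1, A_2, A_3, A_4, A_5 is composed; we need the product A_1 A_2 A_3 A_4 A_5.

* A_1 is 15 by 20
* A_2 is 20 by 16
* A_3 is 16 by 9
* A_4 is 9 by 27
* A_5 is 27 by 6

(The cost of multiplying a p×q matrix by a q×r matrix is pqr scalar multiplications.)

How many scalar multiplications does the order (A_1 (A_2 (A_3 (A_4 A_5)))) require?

(A_4 A_5): 9×27 by 27×6 → 9×6, cost 9·27·6 = 1458
(A_3 (A_4 A_5)): 16×9 by 9×6 → 16×6, cost 16·9·6 = 864; cumulative 2322
(A_2 (A_3 (A_4 A_5))): 20×16 by 16×6 → 20×6, cost 20·16·6 = 1920; cumulative 4242
(A_1 (A_2 (A_3 (A_4 A_5)))): 15×20 by 20×6 → 15×6, cost 15·20·6 = 1800; cumulative 6042
Total: 6042 scalar multiplications.

6042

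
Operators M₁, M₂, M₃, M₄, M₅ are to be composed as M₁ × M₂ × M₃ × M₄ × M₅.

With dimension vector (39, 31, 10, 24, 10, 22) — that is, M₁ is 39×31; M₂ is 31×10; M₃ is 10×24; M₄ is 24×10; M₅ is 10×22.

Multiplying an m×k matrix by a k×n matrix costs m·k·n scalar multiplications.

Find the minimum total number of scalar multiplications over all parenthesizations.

Adjacent pairs: M₁M₂ = 39·31·10 = 12090; M₂M₃ = 31·10·24 = 7440; M₃M₄ = 10·24·10 = 2400; M₄M₅ = 24·10·22 = 5280.
Length 3: M₁..M₃: k=1: 0+7440+39·31·24=36456; k=2: 12090+0+39·10·24=21450 → min 21450 | M₂..M₄: k=2: 0+2400+31·10·10=5500; k=3: 7440+0+31·24·10=14880 → min 5500 | M₃..M₅: k=3: 0+5280+10·24·22=10560; k=4: 2400+0+10·10·22=4600 → min 4600.
Length 4: M₁..M₄: k=1: 0+5500+39·31·10=17590; k=2: 12090+2400+39·10·10=18390; k=3: 21450+0+39·24·10=30810 → min 17590 | M₂..M₅: k=2: 0+4600+31·10·22=11420; k=3: 7440+5280+31·24·22=29088; k=4: 5500+0+31·10·22=12320 → min 11420.
Length 5: M₁..M₅: k=1: 0+11420+39·31·22=38018; k=2: 12090+4600+39·10·22=25270; k=3: 21450+5280+39·24·22=47322; k=4: 17590+0+39·10·22=26170 → min 25270.
Optimal order: ((M₁ × M₂) × ((M₃ × M₄) × M₅)) with cost 25270.

25270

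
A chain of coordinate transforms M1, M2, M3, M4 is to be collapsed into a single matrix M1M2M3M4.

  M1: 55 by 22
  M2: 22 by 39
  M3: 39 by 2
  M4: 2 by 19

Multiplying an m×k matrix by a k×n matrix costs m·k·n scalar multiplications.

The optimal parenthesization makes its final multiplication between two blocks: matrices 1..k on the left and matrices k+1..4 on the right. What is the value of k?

3

Adjacent pairs: M1M2 = 55·22·39 = 47190; M2M3 = 22·39·2 = 1716; M3M4 = 39·2·19 = 1482.
Length 3: M1..M3: k=1: 0+1716+55·22·2=4136; k=2: 47190+0+55·39·2=51480 → min 4136 | M2..M4: k=2: 0+1482+22·39·19=17784; k=3: 1716+0+22·2·19=2552 → min 2552.
Top-level splits: k=1: (M1..M1)·(M2..M4) → 0+2552+55·22·19 = 25542; k=2: (M1..M2)·(M3..M4) → 47190+1482+55·39·19 = 89427; k=3: (M1..M3)·(M4..M4) → 4136+0+55·2·19 = 6226.
Best split is after M3, i.e. k = 3.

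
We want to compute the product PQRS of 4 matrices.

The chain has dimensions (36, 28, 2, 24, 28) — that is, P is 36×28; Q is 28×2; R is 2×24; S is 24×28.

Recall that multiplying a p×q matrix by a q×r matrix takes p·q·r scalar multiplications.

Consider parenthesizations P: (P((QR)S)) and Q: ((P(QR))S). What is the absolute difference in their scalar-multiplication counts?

1344

Order P = (P((QR)S)): (QR): 28×2 by 2×24 → 28×24, cost 28·2·24 = 1344; ((QR)S): 28×24 by 24×28 → 28×28, cost 28·24·28 = 18816; cumulative 20160; (P((QR)S)): 36×28 by 28×28 → 36×28, cost 36·28·28 = 28224; cumulative 48384. Total 48384.
Order Q = ((P(QR))S): (QR): 28×2 by 2×24 → 28×24, cost 28·2·24 = 1344; (P(QR)): 36×28 by 28×24 → 36×24, cost 36·28·24 = 24192; cumulative 25536; ((P(QR))S): 36×24 by 24×28 → 36×28, cost 36·24·28 = 24192; cumulative 49728. Total 49728.
Difference: |48384 − 49728| = 1344.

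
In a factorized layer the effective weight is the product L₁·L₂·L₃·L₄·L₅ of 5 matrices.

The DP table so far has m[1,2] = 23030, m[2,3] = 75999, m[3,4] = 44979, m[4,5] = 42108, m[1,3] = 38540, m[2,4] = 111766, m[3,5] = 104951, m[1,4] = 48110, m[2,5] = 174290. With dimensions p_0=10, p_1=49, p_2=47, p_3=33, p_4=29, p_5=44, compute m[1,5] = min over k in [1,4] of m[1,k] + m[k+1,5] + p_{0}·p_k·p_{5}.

60870

m[1,5] = min over k∈[1,4] of m[1,k]+m[k+1,5]+p_{0}·p_k·p_{5}.
k=1: 0 + 174290 + 10·49·44 = 195850; k=2: 23030 + 104951 + 10·47·44 = 148661; k=3: 38540 + 42108 + 10·33·44 = 95168; k=4: 48110 + 0 + 10·29·44 = 60870.
Minimum: 60870 at k=4.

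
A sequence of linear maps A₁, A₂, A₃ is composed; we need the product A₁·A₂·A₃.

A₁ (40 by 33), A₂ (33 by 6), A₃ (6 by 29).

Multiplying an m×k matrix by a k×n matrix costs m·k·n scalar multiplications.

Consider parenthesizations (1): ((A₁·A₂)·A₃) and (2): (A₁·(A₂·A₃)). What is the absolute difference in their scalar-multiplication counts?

Order (1) = ((A₁·A₂)·A₃): (A₁·A₂): 40×33 by 33×6 → 40×6, cost 40·33·6 = 7920; ((A₁·A₂)·A₃): 40×6 by 6×29 → 40×29, cost 40·6·29 = 6960; cumulative 14880. Total 14880.
Order (2) = (A₁·(A₂·A₃)): (A₂·A₃): 33×6 by 6×29 → 33×29, cost 33·6·29 = 5742; (A₁·(A₂·A₃)): 40×33 by 33×29 → 40×29, cost 40·33·29 = 38280; cumulative 44022. Total 44022.
Difference: |14880 − 44022| = 29142.

29142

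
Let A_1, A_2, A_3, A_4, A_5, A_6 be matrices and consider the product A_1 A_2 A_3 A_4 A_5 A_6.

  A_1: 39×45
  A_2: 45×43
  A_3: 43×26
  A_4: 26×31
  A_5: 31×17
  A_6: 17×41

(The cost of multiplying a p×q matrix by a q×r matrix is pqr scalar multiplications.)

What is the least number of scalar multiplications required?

Adjacent pairs: A_1A_2 = 39·45·43 = 75465; A_2A_3 = 45·43·26 = 50310; A_3A_4 = 43·26·31 = 34658; A_4A_5 = 26·31·17 = 13702; A_5A_6 = 31·17·41 = 21607.
Length 3: A_1..A_3: k=1: 0+50310+39·45·26=95940; k=2: 75465+0+39·43·26=119067 → min 95940 | A_2..A_4: k=2: 0+34658+45·43·31=94643; k=3: 50310+0+45·26·31=86580 → min 86580 | A_3..A_5: k=3: 0+13702+43·26·17=32708; k=4: 34658+0+43·31·17=57319 → min 32708 | A_4..A_6: k=4: 0+21607+26·31·41=54653; k=5: 13702+0+26·17·41=31824 → min 31824.
Length 4: A_1..A_4: k=1: 0+86580+39·45·31=140985; k=2: 75465+34658+39·43·31=162110; k=3: 95940+0+39·26·31=127374 → min 127374 | A_2..A_5: k=2: 0+32708+45·43·17=65603; k=3: 50310+13702+45·26·17=83902; k=4: 86580+0+45·31·17=110295 → min 65603 | A_3..A_6: k=3: 0+31824+43·26·41=77662; k=4: 34658+21607+43·31·41=110918; k=5: 32708+0+43·17·41=62679 → min 62679.
Length 5: A_1..A_5: k=1: 0+65603+39·45·17=95438; k=2: 75465+32708+39·43·17=136682; k=3: 95940+13702+39·26·17=126880; k=4: 127374+0+39·31·17=147927 → min 95438 | A_2..A_6: k=2: 0+62679+45·43·41=142014; k=3: 50310+31824+45·26·41=130104; k=4: 86580+21607+45·31·41=165382; k=5: 65603+0+45·17·41=96968 → min 96968.
Length 6: A_1..A_6: k=1: 0+96968+39·45·41=168923; k=2: 75465+62679+39·43·41=206901; k=3: 95940+31824+39·26·41=169338; k=4: 127374+21607+39·31·41=198550; k=5: 95438+0+39·17·41=122621 → min 122621.
Optimal order: ((A_1 (A_2 (A_3 (A_4 A_5)))) A_6) with cost 122621.

122621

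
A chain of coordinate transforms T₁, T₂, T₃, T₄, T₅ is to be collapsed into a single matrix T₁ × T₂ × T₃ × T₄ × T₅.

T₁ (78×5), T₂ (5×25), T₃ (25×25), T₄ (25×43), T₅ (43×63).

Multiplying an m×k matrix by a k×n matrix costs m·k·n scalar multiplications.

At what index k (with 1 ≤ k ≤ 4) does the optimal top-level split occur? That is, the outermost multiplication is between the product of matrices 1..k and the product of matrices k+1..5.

1

Adjacent pairs: T₁T₂ = 78·5·25 = 9750; T₂T₃ = 5·25·25 = 3125; T₃T₄ = 25·25·43 = 26875; T₄T₅ = 25·43·63 = 67725.
Length 3: T₁..T₃: k=1: 0+3125+78·5·25=12875; k=2: 9750+0+78·25·25=58500 → min 12875 | T₂..T₄: k=2: 0+26875+5·25·43=32250; k=3: 3125+0+5·25·43=8500 → min 8500 | T₃..T₅: k=3: 0+67725+25·25·63=107100; k=4: 26875+0+25·43·63=94600 → min 94600.
Length 4: T₁..T₄: k=1: 0+8500+78·5·43=25270; k=2: 9750+26875+78·25·43=120475; k=3: 12875+0+78·25·43=96725 → min 25270 | T₂..T₅: k=2: 0+94600+5·25·63=102475; k=3: 3125+67725+5·25·63=78725; k=4: 8500+0+5·43·63=22045 → min 22045.
Top-level splits: k=1: (T₁..T₁)·(T₂..T₅) → 0+22045+78·5·63 = 46615; k=2: (T₁..T₂)·(T₃..T₅) → 9750+94600+78·25·63 = 227200; k=3: (T₁..T₃)·(T₄..T₅) → 12875+67725+78·25·63 = 203450; k=4: (T₁..T₄)·(T₅..T₅) → 25270+0+78·43·63 = 236572.
Best split is after T₁, i.e. k = 1.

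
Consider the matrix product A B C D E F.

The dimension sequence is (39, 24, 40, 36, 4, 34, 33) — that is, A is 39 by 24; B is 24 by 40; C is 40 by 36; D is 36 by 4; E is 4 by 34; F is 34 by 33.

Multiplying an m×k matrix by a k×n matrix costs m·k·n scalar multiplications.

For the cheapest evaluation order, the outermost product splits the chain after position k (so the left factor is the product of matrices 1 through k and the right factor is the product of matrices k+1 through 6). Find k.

4

Adjacent pairs: AB = 39·24·40 = 37440; BC = 24·40·36 = 34560; CD = 40·36·4 = 5760; DE = 36·4·34 = 4896; EF = 4·34·33 = 4488.
Length 3: A..C: k=1: 0+34560+39·24·36=68256; k=2: 37440+0+39·40·36=93600 → min 68256 | B..D: k=2: 0+5760+24·40·4=9600; k=3: 34560+0+24·36·4=38016 → min 9600 | C..E: k=3: 0+4896+40·36·34=53856; k=4: 5760+0+40·4·34=11200 → min 11200 | D..F: k=4: 0+4488+36·4·33=9240; k=5: 4896+0+36·34·33=45288 → min 9240.
Length 4: A..D: k=1: 0+9600+39·24·4=13344; k=2: 37440+5760+39·40·4=49440; k=3: 68256+0+39·36·4=73872 → min 13344 | B..E: k=2: 0+11200+24·40·34=43840; k=3: 34560+4896+24·36·34=68832; k=4: 9600+0+24·4·34=12864 → min 12864 | C..F: k=3: 0+9240+40·36·33=56760; k=4: 5760+4488+40·4·33=15528; k=5: 11200+0+40·34·33=56080 → min 15528.
Length 5: A..E: k=1: 0+12864+39·24·34=44688; k=2: 37440+11200+39·40·34=101680; k=3: 68256+4896+39·36·34=120888; k=4: 13344+0+39·4·34=18648 → min 18648 | B..F: k=2: 0+15528+24·40·33=47208; k=3: 34560+9240+24·36·33=72312; k=4: 9600+4488+24·4·33=17256; k=5: 12864+0+24·34·33=39792 → min 17256.
Top-level splits: k=1: (A..A)·(B..F) → 0+17256+39·24·33 = 48144; k=2: (A..B)·(C..F) → 37440+15528+39·40·33 = 104448; k=3: (A..C)·(D..F) → 68256+9240+39·36·33 = 123828; k=4: (A..D)·(E..F) → 13344+4488+39·4·33 = 22980; k=5: (A..E)·(F..F) → 18648+0+39·34·33 = 62406.
Best split is after D, i.e. k = 4.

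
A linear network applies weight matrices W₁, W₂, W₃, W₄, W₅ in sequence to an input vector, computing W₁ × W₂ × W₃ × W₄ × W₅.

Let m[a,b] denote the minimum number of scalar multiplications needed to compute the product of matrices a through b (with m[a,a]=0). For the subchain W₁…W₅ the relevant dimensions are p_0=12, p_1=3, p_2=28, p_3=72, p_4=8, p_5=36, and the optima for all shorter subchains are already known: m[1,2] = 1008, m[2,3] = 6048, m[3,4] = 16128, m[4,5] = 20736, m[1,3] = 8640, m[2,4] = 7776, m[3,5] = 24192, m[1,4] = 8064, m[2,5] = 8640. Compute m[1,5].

9936

m[1,5] = min over k∈[1,4] of m[1,k]+m[k+1,5]+p_{0}·p_k·p_{5}.
k=1: 0 + 8640 + 12·3·36 = 9936; k=2: 1008 + 24192 + 12·28·36 = 37296; k=3: 8640 + 20736 + 12·72·36 = 60480; k=4: 8064 + 0 + 12·8·36 = 11520.
Minimum: 9936 at k=1.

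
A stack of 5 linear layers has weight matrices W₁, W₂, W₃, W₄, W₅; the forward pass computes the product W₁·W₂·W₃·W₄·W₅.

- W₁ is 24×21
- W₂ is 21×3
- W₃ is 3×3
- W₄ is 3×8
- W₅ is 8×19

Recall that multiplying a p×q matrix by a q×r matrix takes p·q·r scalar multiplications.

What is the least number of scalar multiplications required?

3408

Adjacent pairs: W₁W₂ = 24·21·3 = 1512; W₂W₃ = 21·3·3 = 189; W₃W₄ = 3·3·8 = 72; W₄W₅ = 3·8·19 = 456.
Length 3: W₁..W₃: k=1: 0+189+24·21·3=1701; k=2: 1512+0+24·3·3=1728 → min 1701 | W₂..W₄: k=2: 0+72+21·3·8=576; k=3: 189+0+21·3·8=693 → min 576 | W₃..W₅: k=3: 0+456+3·3·19=627; k=4: 72+0+3·8·19=528 → min 528.
Length 4: W₁..W₄: k=1: 0+576+24·21·8=4608; k=2: 1512+72+24·3·8=2160; k=3: 1701+0+24·3·8=2277 → min 2160 | W₂..W₅: k=2: 0+528+21·3·19=1725; k=3: 189+456+21·3·19=1842; k=4: 576+0+21·8·19=3768 → min 1725.
Length 5: W₁..W₅: k=1: 0+1725+24·21·19=11301; k=2: 1512+528+24·3·19=3408; k=3: 1701+456+24·3·19=3525; k=4: 2160+0+24·8·19=5808 → min 3408.
Optimal order: ((W₁·W₂)·((W₃·W₄)·W₅)) with cost 3408.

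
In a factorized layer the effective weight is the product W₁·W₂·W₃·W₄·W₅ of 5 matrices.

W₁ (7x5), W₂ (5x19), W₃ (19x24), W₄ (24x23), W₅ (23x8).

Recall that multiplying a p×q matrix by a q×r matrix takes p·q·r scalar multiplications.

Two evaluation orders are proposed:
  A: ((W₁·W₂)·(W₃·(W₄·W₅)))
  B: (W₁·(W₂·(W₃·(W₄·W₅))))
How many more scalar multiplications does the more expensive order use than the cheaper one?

689

Order A = ((W₁·W₂)·(W₃·(W₄·W₅))): (W₁·W₂): 7×5 by 5×19 → 7×19, cost 7·5·19 = 665; (W₄·W₅): 24×23 by 23×8 → 24×8, cost 24·23·8 = 4416; (W₃·(W₄·W₅)): 19×24 by 24×8 → 19×8, cost 19·24·8 = 3648; cumulative 8064; ((W₁·W₂)·(W₃·(W₄·W₅))): 7×19 by 19×8 → 7×8, cost 7·19·8 = 1064; cumulative 9793. Total 9793.
Order B = (W₁·(W₂·(W₃·(W₄·W₅)))): (W₄·W₅): 24×23 by 23×8 → 24×8, cost 24·23·8 = 4416; (W₃·(W₄·W₅)): 19×24 by 24×8 → 19×8, cost 19·24·8 = 3648; cumulative 8064; (W₂·(W₃·(W₄·W₅))): 5×19 by 19×8 → 5×8, cost 5·19·8 = 760; cumulative 8824; (W₁·(W₂·(W₃·(W₄·W₅)))): 7×5 by 5×8 → 7×8, cost 7·5·8 = 280; cumulative 9104. Total 9104.
Difference: |9793 − 9104| = 689.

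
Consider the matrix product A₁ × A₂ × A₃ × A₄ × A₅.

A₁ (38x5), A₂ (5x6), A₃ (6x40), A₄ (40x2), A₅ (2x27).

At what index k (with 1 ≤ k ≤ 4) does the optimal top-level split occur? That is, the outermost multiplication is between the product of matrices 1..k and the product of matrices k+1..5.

4

Adjacent pairs: A₁A₂ = 38·5·6 = 1140; A₂A₃ = 5·6·40 = 1200; A₃A₄ = 6·40·2 = 480; A₄A₅ = 40·2·27 = 2160.
Length 3: A₁..A₃: k=1: 0+1200+38·5·40=8800; k=2: 1140+0+38·6·40=10260 → min 8800 | A₂..A₄: k=2: 0+480+5·6·2=540; k=3: 1200+0+5·40·2=1600 → min 540 | A₃..A₅: k=3: 0+2160+6·40·27=8640; k=4: 480+0+6·2·27=804 → min 804.
Length 4: A₁..A₄: k=1: 0+540+38·5·2=920; k=2: 1140+480+38·6·2=2076; k=3: 8800+0+38·40·2=11840 → min 920 | A₂..A₅: k=2: 0+804+5·6·27=1614; k=3: 1200+2160+5·40·27=8760; k=4: 540+0+5·2·27=810 → min 810.
Top-level splits: k=1: (A₁..A₁)·(A₂..A₅) → 0+810+38·5·27 = 5940; k=2: (A₁..A₂)·(A₃..A₅) → 1140+804+38·6·27 = 8100; k=3: (A₁..A₃)·(A₄..A₅) → 8800+2160+38·40·27 = 52000; k=4: (A₁..A₄)·(A₅..A₅) → 920+0+38·2·27 = 2972.
Best split is after A₄, i.e. k = 4.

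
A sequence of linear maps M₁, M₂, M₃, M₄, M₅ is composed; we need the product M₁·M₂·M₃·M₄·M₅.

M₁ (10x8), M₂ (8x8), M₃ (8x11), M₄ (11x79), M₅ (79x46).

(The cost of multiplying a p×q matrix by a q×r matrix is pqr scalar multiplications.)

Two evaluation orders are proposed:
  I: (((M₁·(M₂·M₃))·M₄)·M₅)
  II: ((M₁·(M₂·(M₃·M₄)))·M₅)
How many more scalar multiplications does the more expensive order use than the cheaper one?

8054

Order I = (((M₁·(M₂·M₃))·M₄)·M₅): (M₂·M₃): 8×8 by 8×11 → 8×11, cost 8·8·11 = 704; (M₁·(M₂·M₃)): 10×8 by 8×11 → 10×11, cost 10·8·11 = 880; cumulative 1584; ((M₁·(M₂·M₃))·M₄): 10×11 by 11×79 → 10×79, cost 10·11·79 = 8690; cumulative 10274; (((M₁·(M₂·M₃))·M₄)·M₅): 10×79 by 79×46 → 10×46, cost 10·79·46 = 36340; cumulative 46614. Total 46614.
Order II = ((M₁·(M₂·(M₃·M₄)))·M₅): (M₃·M₄): 8×11 by 11×79 → 8×79, cost 8·11·79 = 6952; (M₂·(M₃·M₄)): 8×8 by 8×79 → 8×79, cost 8·8·79 = 5056; cumulative 12008; (M₁·(M₂·(M₃·M₄))): 10×8 by 8×79 → 10×79, cost 10·8·79 = 6320; cumulative 18328; ((M₁·(M₂·(M₃·M₄)))·M₅): 10×79 by 79×46 → 10×46, cost 10·79·46 = 36340; cumulative 54668. Total 54668.
Difference: |46614 − 54668| = 8054.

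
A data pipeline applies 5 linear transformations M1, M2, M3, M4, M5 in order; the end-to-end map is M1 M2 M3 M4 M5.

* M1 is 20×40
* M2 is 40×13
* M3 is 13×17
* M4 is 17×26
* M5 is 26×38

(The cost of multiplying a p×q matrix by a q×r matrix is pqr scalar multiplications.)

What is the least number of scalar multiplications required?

38870

Adjacent pairs: M1M2 = 20·40·13 = 10400; M2M3 = 40·13·17 = 8840; M3M4 = 13·17·26 = 5746; M4M5 = 17·26·38 = 16796.
Length 3: M1..M3: k=1: 0+8840+20·40·17=22440; k=2: 10400+0+20·13·17=14820 → min 14820 | M2..M4: k=2: 0+5746+40·13·26=19266; k=3: 8840+0+40·17·26=26520 → min 19266 | M3..M5: k=3: 0+16796+13·17·38=25194; k=4: 5746+0+13·26·38=18590 → min 18590.
Length 4: M1..M4: k=1: 0+19266+20·40·26=40066; k=2: 10400+5746+20·13·26=22906; k=3: 14820+0+20·17·26=23660 → min 22906 | M2..M5: k=2: 0+18590+40·13·38=38350; k=3: 8840+16796+40·17·38=51476; k=4: 19266+0+40·26·38=58786 → min 38350.
Length 5: M1..M5: k=1: 0+38350+20·40·38=68750; k=2: 10400+18590+20·13·38=38870; k=3: 14820+16796+20·17·38=44536; k=4: 22906+0+20·26·38=42666 → min 38870.
Optimal order: ((M1 M2) ((M3 M4) M5)) with cost 38870.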